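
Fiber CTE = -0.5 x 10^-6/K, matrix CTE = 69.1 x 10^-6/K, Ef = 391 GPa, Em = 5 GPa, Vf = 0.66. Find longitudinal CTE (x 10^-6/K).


E1 = Ef*Vf + Em*(1-Vf) = 259.76
alpha_1 = (alpha_f*Ef*Vf + alpha_m*Em*(1-Vf))/E1 = -0.04 x 10^-6/K

-0.04 x 10^-6/K


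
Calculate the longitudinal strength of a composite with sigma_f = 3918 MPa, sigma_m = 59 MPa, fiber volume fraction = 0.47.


sigma_1 = sigma_f*Vf + sigma_m*(1-Vf) = 3918*0.47 + 59*0.53 = 1872.7 MPa

1872.7 MPa


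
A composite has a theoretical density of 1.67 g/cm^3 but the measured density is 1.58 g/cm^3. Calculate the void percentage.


Void% = (rho_theo - rho_actual)/rho_theo * 100 = (1.67 - 1.58)/1.67 * 100 = 5.39%

5.39%


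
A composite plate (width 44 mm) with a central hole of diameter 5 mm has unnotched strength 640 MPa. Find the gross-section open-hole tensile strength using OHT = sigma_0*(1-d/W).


OHT = sigma_0*(1-d/W) = 640*(1-5/44) = 567.3 MPa

567.3 MPa


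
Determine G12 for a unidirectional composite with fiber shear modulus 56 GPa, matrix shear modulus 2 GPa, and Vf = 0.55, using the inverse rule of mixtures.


1/G12 = Vf/Gf + (1-Vf)/Gm = 0.55/56 + 0.45/2
G12 = 4.26 GPa

4.26 GPa


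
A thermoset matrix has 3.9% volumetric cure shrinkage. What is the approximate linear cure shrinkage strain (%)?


Linear shrinkage ≈ vol_shrink/3 = 3.9/3 = 1.3%

1.3%


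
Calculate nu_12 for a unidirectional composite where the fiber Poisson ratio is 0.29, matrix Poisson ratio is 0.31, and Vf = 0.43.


nu_12 = nu_f*Vf + nu_m*(1-Vf) = 0.29*0.43 + 0.31*0.57 = 0.3014

0.3014


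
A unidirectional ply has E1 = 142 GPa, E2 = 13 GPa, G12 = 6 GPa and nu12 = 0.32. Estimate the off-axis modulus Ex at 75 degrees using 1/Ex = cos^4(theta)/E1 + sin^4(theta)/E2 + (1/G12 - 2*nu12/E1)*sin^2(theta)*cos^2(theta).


cos^4(75) = 0.004487, sin^4(75) = 0.870513, sin^2(75)*cos^2(75) = 0.0625
1/G12 - 2*nu12/E1 = 1/6 - 2*0.32/142 = 0.16216 GPa^-1
1/Ex = 0.004487/142 + 0.870513/13 + 0.16216*0.0625 = 0.0771291 GPa^-1
Ex = 12.97 GPa

12.97 GPa


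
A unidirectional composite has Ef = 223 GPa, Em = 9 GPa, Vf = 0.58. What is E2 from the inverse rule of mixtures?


1/E2 = Vf/Ef + (1-Vf)/Em = 0.58/223 + 0.42/9
E2 = 20.3 GPa

20.3 GPa


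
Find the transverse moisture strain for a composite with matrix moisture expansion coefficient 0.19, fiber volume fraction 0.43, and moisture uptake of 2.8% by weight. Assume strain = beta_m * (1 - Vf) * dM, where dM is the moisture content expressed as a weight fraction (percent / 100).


dM = 2.8/100 = 0.028
strain = beta_m * (1-Vf) * dM = 0.19 * 0.57 * 0.028 = 0.0030324

0.0030324


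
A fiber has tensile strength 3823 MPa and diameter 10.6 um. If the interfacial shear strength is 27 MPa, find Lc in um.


Lc = sigma_f * d / (2 * tau_i) = 3823 * 10.6 / (2 * 27) = 750.4 um

750.4 um


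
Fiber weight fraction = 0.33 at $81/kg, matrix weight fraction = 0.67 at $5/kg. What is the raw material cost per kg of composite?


Cost = cost_f*Wf + cost_m*Wm = 81*0.33 + 5*0.67 = $30.08/kg

$30.08/kg


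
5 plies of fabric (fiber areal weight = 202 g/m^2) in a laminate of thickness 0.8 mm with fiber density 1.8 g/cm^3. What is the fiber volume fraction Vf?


Vf = n * FAW / (rho_f * h * 1000) = 5 * 202 / (1.8 * 0.8 * 1000) = 0.7014

0.7014


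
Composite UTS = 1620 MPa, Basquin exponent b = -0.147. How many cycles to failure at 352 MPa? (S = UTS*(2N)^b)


N = 0.5 * (S/UTS)^(1/b) = 0.5 * (352/1620)^(1/-0.147) = 16180.2787 cycles

16180.2787 cycles


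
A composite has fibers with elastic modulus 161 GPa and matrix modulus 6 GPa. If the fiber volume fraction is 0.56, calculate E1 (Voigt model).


E1 = Ef*Vf + Em*(1-Vf) = 161*0.56 + 6*0.44 = 92.8 GPa

92.8 GPa


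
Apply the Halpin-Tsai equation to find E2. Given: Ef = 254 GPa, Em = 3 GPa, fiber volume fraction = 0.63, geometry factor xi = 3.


eta = (Ef/Em - 1)/(Ef/Em + xi) = (84.6667 - 1)/(84.6667 + 3) = 0.9544
E2 = Em*(1+xi*eta*Vf)/(1-eta*Vf) = 21.09 GPa

21.09 GPa


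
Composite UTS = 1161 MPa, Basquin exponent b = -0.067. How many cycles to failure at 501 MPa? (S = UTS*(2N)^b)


N = 0.5 * (S/UTS)^(1/b) = 0.5 * (501/1161)^(1/-0.067) = 140168.0454 cycles

140168.0454 cycles


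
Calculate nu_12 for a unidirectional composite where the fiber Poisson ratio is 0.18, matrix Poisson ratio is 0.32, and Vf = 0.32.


nu_12 = nu_f*Vf + nu_m*(1-Vf) = 0.18*0.32 + 0.32*0.68 = 0.2752

0.2752


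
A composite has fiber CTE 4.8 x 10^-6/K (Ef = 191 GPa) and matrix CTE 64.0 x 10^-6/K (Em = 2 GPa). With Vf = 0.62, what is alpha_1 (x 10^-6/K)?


E1 = Ef*Vf + Em*(1-Vf) = 119.18
alpha_1 = (alpha_f*Ef*Vf + alpha_m*Em*(1-Vf))/E1 = 5.18 x 10^-6/K

5.18 x 10^-6/K


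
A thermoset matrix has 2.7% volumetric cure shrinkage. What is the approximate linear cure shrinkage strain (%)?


Linear shrinkage ≈ vol_shrink/3 = 2.7/3 = 0.9%

0.9%


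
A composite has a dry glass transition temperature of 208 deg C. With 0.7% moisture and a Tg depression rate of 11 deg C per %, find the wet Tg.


Tg_wet = Tg_dry - k*moisture = 208 - 11*0.7 = 200.3 deg C

200.3 deg C


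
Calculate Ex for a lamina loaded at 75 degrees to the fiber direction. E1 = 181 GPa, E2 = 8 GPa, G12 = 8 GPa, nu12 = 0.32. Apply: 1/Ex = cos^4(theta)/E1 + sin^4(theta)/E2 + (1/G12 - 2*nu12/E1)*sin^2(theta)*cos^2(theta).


cos^4(75) = 0.004487, sin^4(75) = 0.870513, sin^2(75)*cos^2(75) = 0.0625
1/G12 - 2*nu12/E1 = 1/8 - 2*0.32/181 = 0.121464 GPa^-1
1/Ex = 0.004487/181 + 0.870513/8 + 0.121464*0.0625 = 0.1164304 GPa^-1
Ex = 8.59 GPa

8.59 GPa


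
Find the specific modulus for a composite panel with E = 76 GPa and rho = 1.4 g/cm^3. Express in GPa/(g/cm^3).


Specific stiffness = E/rho = 76/1.4 = 54.3 GPa/(g/cm^3)

54.3 GPa/(g/cm^3)


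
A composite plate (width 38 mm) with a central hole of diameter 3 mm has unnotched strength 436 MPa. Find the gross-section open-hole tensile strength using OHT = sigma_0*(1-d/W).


OHT = sigma_0*(1-d/W) = 436*(1-3/38) = 401.6 MPa

401.6 MPa


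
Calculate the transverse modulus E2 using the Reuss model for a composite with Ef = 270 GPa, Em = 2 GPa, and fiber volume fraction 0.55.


1/E2 = Vf/Ef + (1-Vf)/Em = 0.55/270 + 0.45/2
E2 = 4.4 GPa

4.4 GPa


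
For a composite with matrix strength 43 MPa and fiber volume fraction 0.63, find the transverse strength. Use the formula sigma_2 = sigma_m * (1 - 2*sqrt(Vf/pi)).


factor = 1 - 2*sqrt(0.63/pi) = 0.1044
sigma_2 = 43 * 0.1044 = 4.49 MPa

4.49 MPa


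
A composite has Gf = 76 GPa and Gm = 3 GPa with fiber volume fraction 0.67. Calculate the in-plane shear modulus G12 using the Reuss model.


1/G12 = Vf/Gf + (1-Vf)/Gm = 0.67/76 + 0.33/3
G12 = 8.42 GPa

8.42 GPa


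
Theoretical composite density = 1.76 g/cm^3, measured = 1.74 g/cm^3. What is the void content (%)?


Void% = (rho_theo - rho_actual)/rho_theo * 100 = (1.76 - 1.74)/1.76 * 100 = 1.14%

1.14%


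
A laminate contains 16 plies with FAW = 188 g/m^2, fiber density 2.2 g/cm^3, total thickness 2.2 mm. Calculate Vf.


Vf = n * FAW / (rho_f * h * 1000) = 16 * 188 / (2.2 * 2.2 * 1000) = 0.6215

0.6215


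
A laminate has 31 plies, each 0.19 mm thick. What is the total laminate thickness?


h = n * t_ply = 31 * 0.19 = 5.89 mm

5.89 mm


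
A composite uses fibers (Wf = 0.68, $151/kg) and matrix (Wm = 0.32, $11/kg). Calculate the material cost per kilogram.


Cost = cost_f*Wf + cost_m*Wm = 151*0.68 + 11*0.32 = $106.2/kg

$106.2/kg


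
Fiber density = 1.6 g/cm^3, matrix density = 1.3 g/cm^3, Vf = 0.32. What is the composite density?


rho_c = rho_f*Vf + rho_m*(1-Vf) = 1.6*0.32 + 1.3*0.68 = 1.396 g/cm^3

1.396 g/cm^3


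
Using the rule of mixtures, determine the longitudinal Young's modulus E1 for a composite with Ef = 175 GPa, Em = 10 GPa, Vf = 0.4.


E1 = Ef*Vf + Em*(1-Vf) = 175*0.4 + 10*0.6 = 76.0 GPa

76.0 GPa


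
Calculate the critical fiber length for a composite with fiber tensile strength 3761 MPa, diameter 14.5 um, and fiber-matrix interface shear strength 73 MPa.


Lc = sigma_f * d / (2 * tau_i) = 3761 * 14.5 / (2 * 73) = 373.5 um

373.5 um


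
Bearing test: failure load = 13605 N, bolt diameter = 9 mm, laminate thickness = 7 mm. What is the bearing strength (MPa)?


sigma_br = F/(d*h) = 13605/(9*7) = 216.0 MPa

216.0 MPa


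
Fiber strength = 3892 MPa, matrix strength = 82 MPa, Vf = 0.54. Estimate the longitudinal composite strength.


sigma_1 = sigma_f*Vf + sigma_m*(1-Vf) = 3892*0.54 + 82*0.46 = 2139.4 MPa

2139.4 MPa


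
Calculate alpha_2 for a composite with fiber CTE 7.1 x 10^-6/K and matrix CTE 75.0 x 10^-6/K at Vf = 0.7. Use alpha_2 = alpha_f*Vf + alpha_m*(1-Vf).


alpha_2 = alpha_f*Vf + alpha_m*(1-Vf) = 7.1*0.7 + 75.0*0.3 = 27.5 x 10^-6/K

27.5 x 10^-6/K


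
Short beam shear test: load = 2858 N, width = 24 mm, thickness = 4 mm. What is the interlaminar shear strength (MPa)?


ILSS = 3F/(4bh) = 3*2858/(4*24*4) = 22.33 MPa

22.33 MPa


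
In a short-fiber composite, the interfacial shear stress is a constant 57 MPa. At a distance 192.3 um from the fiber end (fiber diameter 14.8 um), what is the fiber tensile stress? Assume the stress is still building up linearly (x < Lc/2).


Force balance: sigma_f * (pi*d^2/4) = tau * (pi*d) * x  ->  sigma_f = 4 * tau * x / d
sigma_f = 4 * 57 * 192.3 / 14.8 = 2962.5 MPa

2962.5 MPa


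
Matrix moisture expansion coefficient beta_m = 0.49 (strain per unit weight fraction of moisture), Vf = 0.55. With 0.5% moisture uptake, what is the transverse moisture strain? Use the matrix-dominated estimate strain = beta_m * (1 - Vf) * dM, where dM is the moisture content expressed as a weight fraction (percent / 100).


dM = 0.5/100 = 0.005
strain = beta_m * (1-Vf) * dM = 0.49 * 0.45 * 0.005 = 0.0011025

0.0011025


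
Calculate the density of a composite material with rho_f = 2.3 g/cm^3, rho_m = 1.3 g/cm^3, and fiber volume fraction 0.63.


rho_c = rho_f*Vf + rho_m*(1-Vf) = 2.3*0.63 + 1.3*0.37 = 1.93 g/cm^3

1.93 g/cm^3


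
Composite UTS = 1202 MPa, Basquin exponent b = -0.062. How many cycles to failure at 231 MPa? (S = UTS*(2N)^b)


N = 0.5 * (S/UTS)^(1/b) = 0.5 * (231/1202)^(1/-0.062) = 1.7868e+11 cycles

1.7868e+11 cycles


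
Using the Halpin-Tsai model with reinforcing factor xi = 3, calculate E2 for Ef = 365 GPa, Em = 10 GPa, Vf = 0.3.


eta = (Ef/Em - 1)/(Ef/Em + xi) = (36.5 - 1)/(36.5 + 3) = 0.8987
E2 = Em*(1+xi*eta*Vf)/(1-eta*Vf) = 24.77 GPa

24.77 GPa


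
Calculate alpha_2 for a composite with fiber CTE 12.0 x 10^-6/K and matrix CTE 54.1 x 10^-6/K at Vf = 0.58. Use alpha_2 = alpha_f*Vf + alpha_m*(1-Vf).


alpha_2 = alpha_f*Vf + alpha_m*(1-Vf) = 12.0*0.58 + 54.1*0.42 = 29.7 x 10^-6/K

29.7 x 10^-6/K


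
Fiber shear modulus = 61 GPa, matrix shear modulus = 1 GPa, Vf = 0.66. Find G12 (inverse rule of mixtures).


1/G12 = Vf/Gf + (1-Vf)/Gm = 0.66/61 + 0.34/1
G12 = 2.85 GPa

2.85 GPa


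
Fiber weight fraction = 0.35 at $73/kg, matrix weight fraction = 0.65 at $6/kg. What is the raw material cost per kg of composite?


Cost = cost_f*Wf + cost_m*Wm = 73*0.35 + 6*0.65 = $29.45/kg

$29.45/kg


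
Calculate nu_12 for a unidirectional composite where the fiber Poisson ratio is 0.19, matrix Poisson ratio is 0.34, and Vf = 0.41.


nu_12 = nu_f*Vf + nu_m*(1-Vf) = 0.19*0.41 + 0.34*0.59 = 0.2785

0.2785


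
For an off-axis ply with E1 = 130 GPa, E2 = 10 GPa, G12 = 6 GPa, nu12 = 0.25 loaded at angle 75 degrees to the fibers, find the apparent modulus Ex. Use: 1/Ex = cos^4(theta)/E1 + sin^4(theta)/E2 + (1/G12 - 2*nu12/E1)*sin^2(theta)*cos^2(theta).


cos^4(75) = 0.004487, sin^4(75) = 0.870513, sin^2(75)*cos^2(75) = 0.0625
1/G12 - 2*nu12/E1 = 1/6 - 2*0.25/130 = 0.162821 GPa^-1
1/Ex = 0.004487/130 + 0.870513/10 + 0.162821*0.0625 = 0.0972621 GPa^-1
Ex = 10.28 GPa

10.28 GPa


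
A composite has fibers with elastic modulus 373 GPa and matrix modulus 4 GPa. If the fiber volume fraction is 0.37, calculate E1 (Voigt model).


E1 = Ef*Vf + Em*(1-Vf) = 373*0.37 + 4*0.63 = 140.53 GPa

140.53 GPa


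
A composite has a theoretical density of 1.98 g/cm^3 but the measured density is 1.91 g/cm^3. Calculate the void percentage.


Void% = (rho_theo - rho_actual)/rho_theo * 100 = (1.98 - 1.91)/1.98 * 100 = 3.54%

3.54%


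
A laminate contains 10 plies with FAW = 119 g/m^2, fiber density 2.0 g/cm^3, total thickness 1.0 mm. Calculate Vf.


Vf = n * FAW / (rho_f * h * 1000) = 10 * 119 / (2.0 * 1.0 * 1000) = 0.595

0.595


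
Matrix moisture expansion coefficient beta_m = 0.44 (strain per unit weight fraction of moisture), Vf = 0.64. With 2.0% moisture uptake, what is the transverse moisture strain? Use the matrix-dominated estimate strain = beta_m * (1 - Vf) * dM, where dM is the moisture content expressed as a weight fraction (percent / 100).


dM = 2.0/100 = 0.02
strain = beta_m * (1-Vf) * dM = 0.44 * 0.36 * 0.02 = 0.003168

0.003168


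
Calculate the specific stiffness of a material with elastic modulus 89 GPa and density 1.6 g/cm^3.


Specific stiffness = E/rho = 89/1.6 = 55.6 GPa/(g/cm^3)

55.6 GPa/(g/cm^3)


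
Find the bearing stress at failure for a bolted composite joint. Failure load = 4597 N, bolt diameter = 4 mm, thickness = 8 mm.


sigma_br = F/(d*h) = 4597/(4*8) = 143.7 MPa

143.7 MPa


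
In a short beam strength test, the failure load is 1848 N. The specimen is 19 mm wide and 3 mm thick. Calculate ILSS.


ILSS = 3F/(4bh) = 3*1848/(4*19*3) = 24.32 MPa

24.32 MPa


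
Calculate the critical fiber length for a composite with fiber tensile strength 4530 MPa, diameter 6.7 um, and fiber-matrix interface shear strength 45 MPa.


Lc = sigma_f * d / (2 * tau_i) = 4530 * 6.7 / (2 * 45) = 337.2 um

337.2 um


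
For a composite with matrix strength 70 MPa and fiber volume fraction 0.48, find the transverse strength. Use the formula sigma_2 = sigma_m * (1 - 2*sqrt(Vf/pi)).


factor = 1 - 2*sqrt(0.48/pi) = 0.2182
sigma_2 = 70 * 0.2182 = 15.28 MPa

15.28 MPa


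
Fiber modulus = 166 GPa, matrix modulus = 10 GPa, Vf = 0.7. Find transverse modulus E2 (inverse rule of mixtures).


1/E2 = Vf/Ef + (1-Vf)/Em = 0.7/166 + 0.3/10
E2 = 29.23 GPa

29.23 GPa


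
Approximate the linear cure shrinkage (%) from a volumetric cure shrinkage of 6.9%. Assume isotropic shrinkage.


Linear shrinkage ≈ vol_shrink/3 = 6.9/3 = 2.3%

2.3%


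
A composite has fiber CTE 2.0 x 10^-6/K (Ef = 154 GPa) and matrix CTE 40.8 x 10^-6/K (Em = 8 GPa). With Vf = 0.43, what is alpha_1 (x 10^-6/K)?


E1 = Ef*Vf + Em*(1-Vf) = 70.78
alpha_1 = (alpha_f*Ef*Vf + alpha_m*Em*(1-Vf))/E1 = 4.5 x 10^-6/K

4.5 x 10^-6/K


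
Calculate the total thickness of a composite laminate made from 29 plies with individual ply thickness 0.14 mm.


h = n * t_ply = 29 * 0.14 = 4.06 mm

4.06 mm


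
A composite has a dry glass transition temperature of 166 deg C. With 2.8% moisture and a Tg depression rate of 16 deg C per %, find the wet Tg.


Tg_wet = Tg_dry - k*moisture = 166 - 16*2.8 = 121.2 deg C

121.2 deg C


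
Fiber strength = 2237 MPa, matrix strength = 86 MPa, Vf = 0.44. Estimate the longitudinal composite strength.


sigma_1 = sigma_f*Vf + sigma_m*(1-Vf) = 2237*0.44 + 86*0.56 = 1032.4 MPa

1032.4 MPa


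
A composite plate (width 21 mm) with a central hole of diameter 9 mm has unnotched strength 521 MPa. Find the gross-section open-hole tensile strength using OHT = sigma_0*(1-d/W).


OHT = sigma_0*(1-d/W) = 521*(1-9/21) = 297.7 MPa

297.7 MPa


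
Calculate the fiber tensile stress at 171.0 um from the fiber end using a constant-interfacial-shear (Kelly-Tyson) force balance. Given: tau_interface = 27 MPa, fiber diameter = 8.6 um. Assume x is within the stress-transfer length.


Force balance: sigma_f * (pi*d^2/4) = tau * (pi*d) * x  ->  sigma_f = 4 * tau * x / d
sigma_f = 4 * 27 * 171.0 / 8.6 = 2147.4 MPa

2147.4 MPa


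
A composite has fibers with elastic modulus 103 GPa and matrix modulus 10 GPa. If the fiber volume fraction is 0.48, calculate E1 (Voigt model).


E1 = Ef*Vf + Em*(1-Vf) = 103*0.48 + 10*0.52 = 54.64 GPa

54.64 GPa


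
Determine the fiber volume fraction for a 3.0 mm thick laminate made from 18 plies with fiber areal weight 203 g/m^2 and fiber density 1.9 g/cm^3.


Vf = n * FAW / (rho_f * h * 1000) = 18 * 203 / (1.9 * 3.0 * 1000) = 0.6411

0.6411


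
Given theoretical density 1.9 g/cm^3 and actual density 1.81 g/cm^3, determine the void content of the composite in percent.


Void% = (rho_theo - rho_actual)/rho_theo * 100 = (1.9 - 1.81)/1.9 * 100 = 4.74%

4.74%


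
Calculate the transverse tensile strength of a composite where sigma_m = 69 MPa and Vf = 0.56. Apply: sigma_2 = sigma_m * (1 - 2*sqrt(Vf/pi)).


factor = 1 - 2*sqrt(0.56/pi) = 0.1556
sigma_2 = 69 * 0.1556 = 10.74 MPa

10.74 MPa


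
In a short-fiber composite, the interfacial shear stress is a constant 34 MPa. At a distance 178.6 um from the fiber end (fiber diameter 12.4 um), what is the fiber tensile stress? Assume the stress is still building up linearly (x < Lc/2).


Force balance: sigma_f * (pi*d^2/4) = tau * (pi*d) * x  ->  sigma_f = 4 * tau * x / d
sigma_f = 4 * 34 * 178.6 / 12.4 = 1958.8 MPa

1958.8 MPa


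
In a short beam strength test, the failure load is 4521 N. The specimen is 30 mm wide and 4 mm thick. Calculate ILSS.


ILSS = 3F/(4bh) = 3*4521/(4*30*4) = 28.26 MPa

28.26 MPa


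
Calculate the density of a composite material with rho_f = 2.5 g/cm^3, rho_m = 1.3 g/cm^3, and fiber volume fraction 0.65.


rho_c = rho_f*Vf + rho_m*(1-Vf) = 2.5*0.65 + 1.3*0.35 = 2.08 g/cm^3

2.08 g/cm^3


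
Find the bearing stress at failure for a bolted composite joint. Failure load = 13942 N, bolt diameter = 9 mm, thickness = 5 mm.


sigma_br = F/(d*h) = 13942/(9*5) = 309.8 MPa

309.8 MPa


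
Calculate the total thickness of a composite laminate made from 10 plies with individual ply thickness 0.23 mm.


h = n * t_ply = 10 * 0.23 = 2.3 mm

2.3 mm


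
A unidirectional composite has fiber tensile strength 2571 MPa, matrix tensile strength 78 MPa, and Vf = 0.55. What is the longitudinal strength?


sigma_1 = sigma_f*Vf + sigma_m*(1-Vf) = 2571*0.55 + 78*0.45 = 1449.2 MPa

1449.2 MPa


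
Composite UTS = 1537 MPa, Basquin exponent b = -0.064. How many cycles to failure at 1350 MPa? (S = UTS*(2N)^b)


N = 0.5 * (S/UTS)^(1/b) = 0.5 * (1350/1537)^(1/-0.064) = 3.7956 cycles

3.7956 cycles


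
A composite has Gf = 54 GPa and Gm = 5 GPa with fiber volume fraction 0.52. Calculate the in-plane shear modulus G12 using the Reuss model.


1/G12 = Vf/Gf + (1-Vf)/Gm = 0.52/54 + 0.48/5
G12 = 9.47 GPa

9.47 GPa


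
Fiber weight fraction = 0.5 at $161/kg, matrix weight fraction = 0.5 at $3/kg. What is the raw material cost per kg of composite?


Cost = cost_f*Wf + cost_m*Wm = 161*0.5 + 3*0.5 = $82.0/kg

$82.0/kg


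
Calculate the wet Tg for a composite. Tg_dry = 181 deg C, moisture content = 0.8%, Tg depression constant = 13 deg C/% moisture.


Tg_wet = Tg_dry - k*moisture = 181 - 13*0.8 = 170.6 deg C

170.6 deg C


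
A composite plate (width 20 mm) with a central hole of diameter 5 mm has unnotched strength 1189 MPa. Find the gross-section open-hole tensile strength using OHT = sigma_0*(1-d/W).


OHT = sigma_0*(1-d/W) = 1189*(1-5/20) = 891.8 MPa

891.8 MPa


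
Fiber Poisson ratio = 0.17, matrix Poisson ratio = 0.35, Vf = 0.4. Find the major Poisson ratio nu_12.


nu_12 = nu_f*Vf + nu_m*(1-Vf) = 0.17*0.4 + 0.35*0.6 = 0.278

0.278


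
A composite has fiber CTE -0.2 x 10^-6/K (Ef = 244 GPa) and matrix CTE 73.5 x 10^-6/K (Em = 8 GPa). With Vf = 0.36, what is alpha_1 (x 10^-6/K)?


E1 = Ef*Vf + Em*(1-Vf) = 92.96
alpha_1 = (alpha_f*Ef*Vf + alpha_m*Em*(1-Vf))/E1 = 3.86 x 10^-6/K

3.86 x 10^-6/K


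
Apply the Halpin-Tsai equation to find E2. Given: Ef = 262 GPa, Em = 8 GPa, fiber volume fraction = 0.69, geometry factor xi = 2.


eta = (Ef/Em - 1)/(Ef/Em + xi) = (32.75 - 1)/(32.75 + 2) = 0.9137
E2 = Em*(1+xi*eta*Vf)/(1-eta*Vf) = 48.94 GPa

48.94 GPa


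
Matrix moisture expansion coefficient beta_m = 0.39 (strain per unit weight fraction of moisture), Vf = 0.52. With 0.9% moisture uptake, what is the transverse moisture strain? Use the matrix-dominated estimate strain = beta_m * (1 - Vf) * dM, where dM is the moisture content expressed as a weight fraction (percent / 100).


dM = 0.9/100 = 0.009
strain = beta_m * (1-Vf) * dM = 0.39 * 0.48 * 0.009 = 0.0016848

0.0016848


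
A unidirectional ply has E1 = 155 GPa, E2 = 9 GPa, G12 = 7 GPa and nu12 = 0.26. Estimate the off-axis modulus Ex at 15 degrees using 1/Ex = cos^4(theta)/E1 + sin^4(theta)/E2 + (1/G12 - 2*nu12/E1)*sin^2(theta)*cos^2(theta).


cos^4(15) = 0.870513, sin^4(15) = 0.004487, sin^2(15)*cos^2(15) = 0.0625
1/G12 - 2*nu12/E1 = 1/7 - 2*0.26/155 = 0.139502 GPa^-1
1/Ex = 0.870513/155 + 0.004487/9 + 0.139502*0.0625 = 0.0148337 GPa^-1
Ex = 67.41 GPa

67.41 GPa


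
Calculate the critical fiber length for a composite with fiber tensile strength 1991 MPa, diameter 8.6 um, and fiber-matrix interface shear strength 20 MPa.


Lc = sigma_f * d / (2 * tau_i) = 1991 * 8.6 / (2 * 20) = 428.1 um

428.1 um


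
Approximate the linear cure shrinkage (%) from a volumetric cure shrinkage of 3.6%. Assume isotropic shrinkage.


Linear shrinkage ≈ vol_shrink/3 = 3.6/3 = 1.2%

1.2%


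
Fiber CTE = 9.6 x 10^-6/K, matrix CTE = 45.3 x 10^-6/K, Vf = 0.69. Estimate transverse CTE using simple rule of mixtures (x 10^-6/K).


alpha_2 = alpha_f*Vf + alpha_m*(1-Vf) = 9.6*0.69 + 45.3*0.31 = 20.7 x 10^-6/K

20.7 x 10^-6/K


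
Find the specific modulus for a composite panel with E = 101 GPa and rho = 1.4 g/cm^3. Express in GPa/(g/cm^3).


Specific stiffness = E/rho = 101/1.4 = 72.1 GPa/(g/cm^3)

72.1 GPa/(g/cm^3)


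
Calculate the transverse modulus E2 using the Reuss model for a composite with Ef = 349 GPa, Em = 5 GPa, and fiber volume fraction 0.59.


1/E2 = Vf/Ef + (1-Vf)/Em = 0.59/349 + 0.41/5
E2 = 11.95 GPa

11.95 GPa


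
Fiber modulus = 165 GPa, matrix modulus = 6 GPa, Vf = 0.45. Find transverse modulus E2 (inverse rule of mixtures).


1/E2 = Vf/Ef + (1-Vf)/Em = 0.45/165 + 0.55/6
E2 = 10.59 GPa

10.59 GPa


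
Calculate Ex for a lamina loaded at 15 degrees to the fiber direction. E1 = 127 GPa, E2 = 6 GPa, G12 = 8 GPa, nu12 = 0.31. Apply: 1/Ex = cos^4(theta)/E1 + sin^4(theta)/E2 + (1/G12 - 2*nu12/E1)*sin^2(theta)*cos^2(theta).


cos^4(15) = 0.870513, sin^4(15) = 0.004487, sin^2(15)*cos^2(15) = 0.0625
1/G12 - 2*nu12/E1 = 1/8 - 2*0.31/127 = 0.120118 GPa^-1
1/Ex = 0.870513/127 + 0.004487/6 + 0.120118*0.0625 = 0.0151097 GPa^-1
Ex = 66.18 GPa

66.18 GPa


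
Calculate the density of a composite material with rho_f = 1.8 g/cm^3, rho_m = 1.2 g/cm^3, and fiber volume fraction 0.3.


rho_c = rho_f*Vf + rho_m*(1-Vf) = 1.8*0.3 + 1.2*0.7 = 1.38 g/cm^3

1.38 g/cm^3


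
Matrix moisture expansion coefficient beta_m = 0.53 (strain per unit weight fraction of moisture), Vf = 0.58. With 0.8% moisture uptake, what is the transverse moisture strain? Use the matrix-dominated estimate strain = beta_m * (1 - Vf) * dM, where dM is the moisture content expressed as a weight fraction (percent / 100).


dM = 0.8/100 = 0.008
strain = beta_m * (1-Vf) * dM = 0.53 * 0.42 * 0.008 = 0.0017808

0.0017808


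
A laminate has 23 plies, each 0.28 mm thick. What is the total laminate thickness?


h = n * t_ply = 23 * 0.28 = 6.44 mm

6.44 mm


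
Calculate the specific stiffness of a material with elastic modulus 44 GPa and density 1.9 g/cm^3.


Specific stiffness = E/rho = 44/1.9 = 23.2 GPa/(g/cm^3)

23.2 GPa/(g/cm^3)


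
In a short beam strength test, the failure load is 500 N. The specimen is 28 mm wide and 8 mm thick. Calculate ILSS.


ILSS = 3F/(4bh) = 3*500/(4*28*8) = 1.67 MPa

1.67 MPa


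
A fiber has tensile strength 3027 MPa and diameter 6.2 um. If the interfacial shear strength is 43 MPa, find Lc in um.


Lc = sigma_f * d / (2 * tau_i) = 3027 * 6.2 / (2 * 43) = 218.2 um

218.2 um


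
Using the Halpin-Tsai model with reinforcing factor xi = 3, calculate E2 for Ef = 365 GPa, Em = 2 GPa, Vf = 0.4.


eta = (Ef/Em - 1)/(Ef/Em + xi) = (182.5 - 1)/(182.5 + 3) = 0.9784
E2 = Em*(1+xi*eta*Vf)/(1-eta*Vf) = 7.14 GPa

7.14 GPa


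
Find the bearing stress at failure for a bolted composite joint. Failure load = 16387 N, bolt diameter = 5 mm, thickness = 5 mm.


sigma_br = F/(d*h) = 16387/(5*5) = 655.5 MPa

655.5 MPa


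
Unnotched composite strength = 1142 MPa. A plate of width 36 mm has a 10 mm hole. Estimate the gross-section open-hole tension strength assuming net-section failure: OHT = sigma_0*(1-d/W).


OHT = sigma_0*(1-d/W) = 1142*(1-10/36) = 824.8 MPa

824.8 MPa


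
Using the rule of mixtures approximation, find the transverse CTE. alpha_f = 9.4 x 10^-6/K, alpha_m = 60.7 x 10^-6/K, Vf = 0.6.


alpha_2 = alpha_f*Vf + alpha_m*(1-Vf) = 9.4*0.6 + 60.7*0.4 = 29.9 x 10^-6/K

29.9 x 10^-6/K


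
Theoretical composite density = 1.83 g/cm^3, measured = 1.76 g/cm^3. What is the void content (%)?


Void% = (rho_theo - rho_actual)/rho_theo * 100 = (1.83 - 1.76)/1.83 * 100 = 3.83%

3.83%


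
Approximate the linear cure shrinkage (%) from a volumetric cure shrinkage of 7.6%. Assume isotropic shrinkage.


Linear shrinkage ≈ vol_shrink/3 = 7.6/3 = 2.533%

2.533%


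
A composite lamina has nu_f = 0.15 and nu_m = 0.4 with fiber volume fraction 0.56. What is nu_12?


nu_12 = nu_f*Vf + nu_m*(1-Vf) = 0.15*0.56 + 0.4*0.44 = 0.26

0.26


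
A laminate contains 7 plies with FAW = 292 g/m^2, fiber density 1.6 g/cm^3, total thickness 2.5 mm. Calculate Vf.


Vf = n * FAW / (rho_f * h * 1000) = 7 * 292 / (1.6 * 2.5 * 1000) = 0.511

0.511


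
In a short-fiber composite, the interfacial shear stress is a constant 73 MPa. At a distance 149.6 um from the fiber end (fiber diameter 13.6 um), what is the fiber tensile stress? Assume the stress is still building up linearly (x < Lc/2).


Force balance: sigma_f * (pi*d^2/4) = tau * (pi*d) * x  ->  sigma_f = 4 * tau * x / d
sigma_f = 4 * 73 * 149.6 / 13.6 = 3212.0 MPa

3212.0 MPa


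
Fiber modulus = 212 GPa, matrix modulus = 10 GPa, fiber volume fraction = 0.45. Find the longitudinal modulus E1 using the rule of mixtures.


E1 = Ef*Vf + Em*(1-Vf) = 212*0.45 + 10*0.55 = 100.9 GPa

100.9 GPa


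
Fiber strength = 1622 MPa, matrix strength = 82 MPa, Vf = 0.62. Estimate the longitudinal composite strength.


sigma_1 = sigma_f*Vf + sigma_m*(1-Vf) = 1622*0.62 + 82*0.38 = 1036.8 MPa

1036.8 MPa


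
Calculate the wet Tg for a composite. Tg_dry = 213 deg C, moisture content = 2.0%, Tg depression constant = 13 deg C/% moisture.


Tg_wet = Tg_dry - k*moisture = 213 - 13*2.0 = 187.0 deg C

187.0 deg C


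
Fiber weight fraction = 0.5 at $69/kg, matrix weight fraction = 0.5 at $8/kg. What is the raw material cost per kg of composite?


Cost = cost_f*Wf + cost_m*Wm = 69*0.5 + 8*0.5 = $38.5/kg

$38.5/kg


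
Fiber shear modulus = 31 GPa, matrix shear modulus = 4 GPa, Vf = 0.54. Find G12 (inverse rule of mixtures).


1/G12 = Vf/Gf + (1-Vf)/Gm = 0.54/31 + 0.46/4
G12 = 7.55 GPa

7.55 GPa


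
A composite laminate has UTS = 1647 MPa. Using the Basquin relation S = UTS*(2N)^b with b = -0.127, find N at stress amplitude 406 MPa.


N = 0.5 * (S/UTS)^(1/b) = 0.5 * (406/1647)^(1/-0.127) = 30739.0891 cycles

30739.0891 cycles


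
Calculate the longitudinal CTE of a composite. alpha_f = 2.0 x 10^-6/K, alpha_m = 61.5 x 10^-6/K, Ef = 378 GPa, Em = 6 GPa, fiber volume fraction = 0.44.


E1 = Ef*Vf + Em*(1-Vf) = 169.68
alpha_1 = (alpha_f*Ef*Vf + alpha_m*Em*(1-Vf))/E1 = 3.18 x 10^-6/K

3.18 x 10^-6/K


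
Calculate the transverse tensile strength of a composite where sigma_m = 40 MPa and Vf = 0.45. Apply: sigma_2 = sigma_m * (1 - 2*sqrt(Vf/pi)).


factor = 1 - 2*sqrt(0.45/pi) = 0.2431
sigma_2 = 40 * 0.2431 = 9.72 MPa

9.72 MPa


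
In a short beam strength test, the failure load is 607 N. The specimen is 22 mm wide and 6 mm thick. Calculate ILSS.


ILSS = 3F/(4bh) = 3*607/(4*22*6) = 3.45 MPa

3.45 MPa


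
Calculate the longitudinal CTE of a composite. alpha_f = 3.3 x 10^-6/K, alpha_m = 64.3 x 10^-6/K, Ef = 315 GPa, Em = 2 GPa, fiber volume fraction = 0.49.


E1 = Ef*Vf + Em*(1-Vf) = 155.37
alpha_1 = (alpha_f*Ef*Vf + alpha_m*Em*(1-Vf))/E1 = 3.7 x 10^-6/K

3.7 x 10^-6/K


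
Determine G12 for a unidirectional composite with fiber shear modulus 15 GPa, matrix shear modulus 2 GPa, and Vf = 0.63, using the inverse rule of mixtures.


1/G12 = Vf/Gf + (1-Vf)/Gm = 0.63/15 + 0.37/2
G12 = 4.41 GPa

4.41 GPa


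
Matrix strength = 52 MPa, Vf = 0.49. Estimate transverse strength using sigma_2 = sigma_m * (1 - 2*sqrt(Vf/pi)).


factor = 1 - 2*sqrt(0.49/pi) = 0.2101
sigma_2 = 52 * 0.2101 = 10.93 MPa

10.93 MPa


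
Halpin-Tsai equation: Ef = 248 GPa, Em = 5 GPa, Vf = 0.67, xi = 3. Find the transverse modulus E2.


eta = (Ef/Em - 1)/(Ef/Em + xi) = (49.6 - 1)/(49.6 + 3) = 0.924
E2 = Em*(1+xi*eta*Vf)/(1-eta*Vf) = 37.5 GPa

37.5 GPa


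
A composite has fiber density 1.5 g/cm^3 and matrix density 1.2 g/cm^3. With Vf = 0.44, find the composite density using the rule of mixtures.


rho_c = rho_f*Vf + rho_m*(1-Vf) = 1.5*0.44 + 1.2*0.56 = 1.332 g/cm^3

1.332 g/cm^3


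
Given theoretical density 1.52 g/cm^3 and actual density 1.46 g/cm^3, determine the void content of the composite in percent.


Void% = (rho_theo - rho_actual)/rho_theo * 100 = (1.52 - 1.46)/1.52 * 100 = 3.95%

3.95%


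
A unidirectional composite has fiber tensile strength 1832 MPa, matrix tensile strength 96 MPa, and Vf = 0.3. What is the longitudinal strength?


sigma_1 = sigma_f*Vf + sigma_m*(1-Vf) = 1832*0.3 + 96*0.7 = 616.8 MPa

616.8 MPa


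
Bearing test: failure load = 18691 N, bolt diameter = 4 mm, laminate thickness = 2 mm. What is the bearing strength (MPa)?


sigma_br = F/(d*h) = 18691/(4*2) = 2336.4 MPa

2336.4 MPa


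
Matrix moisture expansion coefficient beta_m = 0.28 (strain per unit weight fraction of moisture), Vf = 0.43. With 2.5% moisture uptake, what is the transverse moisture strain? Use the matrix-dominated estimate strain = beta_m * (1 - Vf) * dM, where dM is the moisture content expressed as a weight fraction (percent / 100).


dM = 2.5/100 = 0.025
strain = beta_m * (1-Vf) * dM = 0.28 * 0.57 * 0.025 = 0.00399

0.00399


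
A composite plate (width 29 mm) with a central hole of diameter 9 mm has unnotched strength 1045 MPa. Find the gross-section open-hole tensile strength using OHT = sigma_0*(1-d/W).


OHT = sigma_0*(1-d/W) = 1045*(1-9/29) = 720.7 MPa

720.7 MPa


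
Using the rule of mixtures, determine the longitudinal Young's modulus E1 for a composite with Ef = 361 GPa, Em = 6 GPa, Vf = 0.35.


E1 = Ef*Vf + Em*(1-Vf) = 361*0.35 + 6*0.65 = 130.25 GPa

130.25 GPa


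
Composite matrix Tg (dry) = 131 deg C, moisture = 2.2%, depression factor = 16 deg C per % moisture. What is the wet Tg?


Tg_wet = Tg_dry - k*moisture = 131 - 16*2.2 = 95.8 deg C

95.8 deg C


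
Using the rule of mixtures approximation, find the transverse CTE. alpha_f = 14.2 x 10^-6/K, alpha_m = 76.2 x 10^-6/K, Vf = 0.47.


alpha_2 = alpha_f*Vf + alpha_m*(1-Vf) = 14.2*0.47 + 76.2*0.53 = 47.1 x 10^-6/K

47.1 x 10^-6/K


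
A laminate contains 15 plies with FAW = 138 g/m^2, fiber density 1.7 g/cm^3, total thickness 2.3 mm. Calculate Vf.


Vf = n * FAW / (rho_f * h * 1000) = 15 * 138 / (1.7 * 2.3 * 1000) = 0.5294

0.5294


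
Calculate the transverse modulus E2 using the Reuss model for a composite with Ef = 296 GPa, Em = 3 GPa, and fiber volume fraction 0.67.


1/E2 = Vf/Ef + (1-Vf)/Em = 0.67/296 + 0.33/3
E2 = 8.91 GPa

8.91 GPa


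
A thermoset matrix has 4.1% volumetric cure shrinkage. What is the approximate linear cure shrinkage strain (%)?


Linear shrinkage ≈ vol_shrink/3 = 4.1/3 = 1.367%

1.367%


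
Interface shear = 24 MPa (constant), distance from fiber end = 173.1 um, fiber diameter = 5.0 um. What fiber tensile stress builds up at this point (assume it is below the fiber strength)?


Force balance: sigma_f * (pi*d^2/4) = tau * (pi*d) * x  ->  sigma_f = 4 * tau * x / d
sigma_f = 4 * 24 * 173.1 / 5.0 = 3323.5 MPa

3323.5 MPa


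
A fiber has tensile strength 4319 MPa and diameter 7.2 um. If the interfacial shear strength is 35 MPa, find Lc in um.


Lc = sigma_f * d / (2 * tau_i) = 4319 * 7.2 / (2 * 35) = 444.2 um

444.2 um


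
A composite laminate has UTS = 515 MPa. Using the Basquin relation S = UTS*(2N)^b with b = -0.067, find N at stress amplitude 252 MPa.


N = 0.5 * (S/UTS)^(1/b) = 0.5 * (252/515)^(1/-0.067) = 21473.6391 cycles

21473.6391 cycles


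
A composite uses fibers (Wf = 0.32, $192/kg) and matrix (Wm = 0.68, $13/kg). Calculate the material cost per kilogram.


Cost = cost_f*Wf + cost_m*Wm = 192*0.32 + 13*0.68 = $70.28/kg

$70.28/kg


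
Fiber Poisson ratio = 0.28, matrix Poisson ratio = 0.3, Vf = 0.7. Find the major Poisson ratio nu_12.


nu_12 = nu_f*Vf + nu_m*(1-Vf) = 0.28*0.7 + 0.3*0.3 = 0.286

0.286


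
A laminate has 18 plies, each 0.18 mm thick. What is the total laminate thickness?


h = n * t_ply = 18 * 0.18 = 3.24 mm

3.24 mm


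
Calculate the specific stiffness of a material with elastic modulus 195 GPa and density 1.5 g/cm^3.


Specific stiffness = E/rho = 195/1.5 = 130.0 GPa/(g/cm^3)

130.0 GPa/(g/cm^3)


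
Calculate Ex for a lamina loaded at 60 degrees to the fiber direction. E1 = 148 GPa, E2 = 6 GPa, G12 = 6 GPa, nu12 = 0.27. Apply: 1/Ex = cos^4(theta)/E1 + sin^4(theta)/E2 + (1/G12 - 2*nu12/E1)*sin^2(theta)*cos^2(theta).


cos^4(60) = 0.0625, sin^4(60) = 0.5625, sin^2(60)*cos^2(60) = 0.1875
1/G12 - 2*nu12/E1 = 1/6 - 2*0.27/148 = 0.163018 GPa^-1
1/Ex = 0.0625/148 + 0.5625/6 + 0.163018*0.1875 = 0.1247382 GPa^-1
Ex = 8.02 GPa

8.02 GPa


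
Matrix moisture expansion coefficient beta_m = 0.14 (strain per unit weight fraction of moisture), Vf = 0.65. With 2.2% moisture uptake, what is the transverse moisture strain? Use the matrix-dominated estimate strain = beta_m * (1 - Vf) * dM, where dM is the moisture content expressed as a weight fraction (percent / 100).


dM = 2.2/100 = 0.022
strain = beta_m * (1-Vf) * dM = 0.14 * 0.35 * 0.022 = 0.001078

0.001078


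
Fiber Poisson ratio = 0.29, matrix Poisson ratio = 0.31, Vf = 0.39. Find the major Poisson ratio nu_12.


nu_12 = nu_f*Vf + nu_m*(1-Vf) = 0.29*0.39 + 0.31*0.61 = 0.3022

0.3022


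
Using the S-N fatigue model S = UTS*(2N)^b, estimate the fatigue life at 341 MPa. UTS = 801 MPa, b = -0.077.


N = 0.5 * (S/UTS)^(1/b) = 0.5 * (341/801)^(1/-0.077) = 32776.9990 cycles

32776.9990 cycles


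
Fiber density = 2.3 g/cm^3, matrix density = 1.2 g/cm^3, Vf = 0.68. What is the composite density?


rho_c = rho_f*Vf + rho_m*(1-Vf) = 2.3*0.68 + 1.2*0.32 = 1.948 g/cm^3

1.948 g/cm^3


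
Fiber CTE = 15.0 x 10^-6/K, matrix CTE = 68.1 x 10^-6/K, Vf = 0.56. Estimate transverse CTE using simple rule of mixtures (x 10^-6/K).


alpha_2 = alpha_f*Vf + alpha_m*(1-Vf) = 15.0*0.56 + 68.1*0.44 = 38.4 x 10^-6/K

38.4 x 10^-6/K


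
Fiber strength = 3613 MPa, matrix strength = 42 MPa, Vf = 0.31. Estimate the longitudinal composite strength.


sigma_1 = sigma_f*Vf + sigma_m*(1-Vf) = 3613*0.31 + 42*0.69 = 1149.0 MPa

1149.0 MPa


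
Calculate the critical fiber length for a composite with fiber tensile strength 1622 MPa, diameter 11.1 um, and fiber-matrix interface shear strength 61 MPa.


Lc = sigma_f * d / (2 * tau_i) = 1622 * 11.1 / (2 * 61) = 147.6 um

147.6 um


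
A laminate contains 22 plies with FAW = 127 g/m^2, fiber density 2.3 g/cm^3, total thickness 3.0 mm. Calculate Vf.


Vf = n * FAW / (rho_f * h * 1000) = 22 * 127 / (2.3 * 3.0 * 1000) = 0.4049

0.4049


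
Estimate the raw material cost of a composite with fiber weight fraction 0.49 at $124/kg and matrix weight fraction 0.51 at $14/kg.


Cost = cost_f*Wf + cost_m*Wm = 124*0.49 + 14*0.51 = $67.9/kg

$67.9/kg


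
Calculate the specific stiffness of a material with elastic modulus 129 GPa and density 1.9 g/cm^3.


Specific stiffness = E/rho = 129/1.9 = 67.9 GPa/(g/cm^3)

67.9 GPa/(g/cm^3)


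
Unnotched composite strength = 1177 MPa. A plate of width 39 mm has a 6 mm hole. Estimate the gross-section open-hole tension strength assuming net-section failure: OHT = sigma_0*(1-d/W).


OHT = sigma_0*(1-d/W) = 1177*(1-6/39) = 995.9 MPa

995.9 MPa


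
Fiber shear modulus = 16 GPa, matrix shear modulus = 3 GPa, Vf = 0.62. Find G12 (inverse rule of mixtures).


1/G12 = Vf/Gf + (1-Vf)/Gm = 0.62/16 + 0.38/3
G12 = 6.05 GPa

6.05 GPa


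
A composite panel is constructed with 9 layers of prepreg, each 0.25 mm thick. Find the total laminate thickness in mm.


h = n * t_ply = 9 * 0.25 = 2.25 mm

2.25 mm


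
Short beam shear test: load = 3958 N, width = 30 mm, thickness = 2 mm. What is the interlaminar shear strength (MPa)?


ILSS = 3F/(4bh) = 3*3958/(4*30*2) = 49.48 MPa

49.48 MPa


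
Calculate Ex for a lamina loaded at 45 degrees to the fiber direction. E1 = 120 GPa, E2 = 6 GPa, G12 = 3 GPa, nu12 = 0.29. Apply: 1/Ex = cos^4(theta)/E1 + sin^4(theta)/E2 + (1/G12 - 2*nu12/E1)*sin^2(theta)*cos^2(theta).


cos^4(45) = 0.25, sin^4(45) = 0.25, sin^2(45)*cos^2(45) = 0.25
1/G12 - 2*nu12/E1 = 1/3 - 2*0.29/120 = 0.3285 GPa^-1
1/Ex = 0.25/120 + 0.25/6 + 0.3285*0.25 = 0.125875 GPa^-1
Ex = 7.94 GPa

7.94 GPa


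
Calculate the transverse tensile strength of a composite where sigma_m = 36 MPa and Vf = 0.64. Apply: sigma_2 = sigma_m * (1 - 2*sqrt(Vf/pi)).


factor = 1 - 2*sqrt(0.64/pi) = 0.0973
sigma_2 = 36 * 0.0973 = 3.5 MPa

3.5 MPa


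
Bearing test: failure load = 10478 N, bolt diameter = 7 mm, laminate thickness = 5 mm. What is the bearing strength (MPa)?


sigma_br = F/(d*h) = 10478/(7*5) = 299.4 MPa

299.4 MPa


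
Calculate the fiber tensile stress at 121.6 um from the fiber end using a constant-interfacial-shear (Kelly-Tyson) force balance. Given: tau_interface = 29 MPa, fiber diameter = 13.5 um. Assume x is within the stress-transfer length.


Force balance: sigma_f * (pi*d^2/4) = tau * (pi*d) * x  ->  sigma_f = 4 * tau * x / d
sigma_f = 4 * 29 * 121.6 / 13.5 = 1044.9 MPa

1044.9 MPa


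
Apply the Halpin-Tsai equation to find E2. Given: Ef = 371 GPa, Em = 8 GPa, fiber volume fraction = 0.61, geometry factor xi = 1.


eta = (Ef/Em - 1)/(Ef/Em + xi) = (46.375 - 1)/(46.375 + 1) = 0.9578
E2 = Em*(1+xi*eta*Vf)/(1-eta*Vf) = 30.48 GPa

30.48 GPa


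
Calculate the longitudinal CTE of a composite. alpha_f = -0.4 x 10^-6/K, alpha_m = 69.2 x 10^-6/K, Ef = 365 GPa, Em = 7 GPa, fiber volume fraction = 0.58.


E1 = Ef*Vf + Em*(1-Vf) = 214.64
alpha_1 = (alpha_f*Ef*Vf + alpha_m*Em*(1-Vf))/E1 = 0.55 x 10^-6/K

0.55 x 10^-6/K


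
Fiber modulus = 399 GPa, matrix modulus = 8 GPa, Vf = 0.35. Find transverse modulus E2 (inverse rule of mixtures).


1/E2 = Vf/Ef + (1-Vf)/Em = 0.35/399 + 0.65/8
E2 = 12.18 GPa

12.18 GPa


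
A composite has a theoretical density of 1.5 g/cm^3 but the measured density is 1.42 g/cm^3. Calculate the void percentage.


Void% = (rho_theo - rho_actual)/rho_theo * 100 = (1.5 - 1.42)/1.5 * 100 = 5.33%

5.33%


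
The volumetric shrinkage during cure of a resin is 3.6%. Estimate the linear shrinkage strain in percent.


Linear shrinkage ≈ vol_shrink/3 = 3.6/3 = 1.2%

1.2%


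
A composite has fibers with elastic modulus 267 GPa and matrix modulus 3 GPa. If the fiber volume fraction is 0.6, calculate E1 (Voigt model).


E1 = Ef*Vf + Em*(1-Vf) = 267*0.6 + 3*0.4 = 161.4 GPa

161.4 GPa


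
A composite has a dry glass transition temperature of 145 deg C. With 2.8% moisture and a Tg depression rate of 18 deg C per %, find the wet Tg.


Tg_wet = Tg_dry - k*moisture = 145 - 18*2.8 = 94.6 deg C

94.6 deg C
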